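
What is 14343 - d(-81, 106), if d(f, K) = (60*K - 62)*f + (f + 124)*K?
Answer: 519923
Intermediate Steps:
d(f, K) = K*(124 + f) + f*(-62 + 60*K) (d(f, K) = (-62 + 60*K)*f + (124 + f)*K = f*(-62 + 60*K) + K*(124 + f) = K*(124 + f) + f*(-62 + 60*K))
14343 - d(-81, 106) = 14343 - (-62*(-81) + 124*106 + 61*106*(-81)) = 14343 - (5022 + 13144 - 523746) = 14343 - 1*(-505580) = 14343 + 505580 = 519923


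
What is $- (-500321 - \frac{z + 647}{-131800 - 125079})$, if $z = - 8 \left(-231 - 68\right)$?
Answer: $\frac{128521955120}{256879} \approx 5.0032 \cdot 10^{5}$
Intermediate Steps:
$z = 2392$ ($z = \left(-8\right) \left(-299\right) = 2392$)
$- (-500321 - \frac{z + 647}{-131800 - 125079}) = - (-500321 - \frac{2392 + 647}{-131800 - 125079}) = - (-500321 - \frac{3039}{-256879}) = - (-500321 - 3039 \left(- \frac{1}{256879}\right)) = - (-500321 - - \frac{3039}{256879}) = - (-500321 + \frac{3039}{256879}) = \left(-1\right) \left(- \frac{128521955120}{256879}\right) = \frac{128521955120}{256879}$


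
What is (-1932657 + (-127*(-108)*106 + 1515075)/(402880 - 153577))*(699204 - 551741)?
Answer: -23683256730381100/83101 ≈ -2.8499e+11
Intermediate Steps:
(-1932657 + (-127*(-108)*106 + 1515075)/(402880 - 153577))*(699204 - 551741) = (-1932657 + (13716*106 + 1515075)/249303)*147463 = (-1932657 + (1453896 + 1515075)*(1/249303))*147463 = (-1932657 + 2968971*(1/249303))*147463 = (-1932657 + 989657/83101)*147463 = -160604739700/83101*147463 = -23683256730381100/83101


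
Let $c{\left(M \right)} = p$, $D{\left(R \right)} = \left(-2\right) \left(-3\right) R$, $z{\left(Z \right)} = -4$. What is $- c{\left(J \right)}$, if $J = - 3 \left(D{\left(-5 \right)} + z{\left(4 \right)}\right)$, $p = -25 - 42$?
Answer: $67$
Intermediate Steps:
$D{\left(R \right)} = 6 R$
$p = -67$
$J = 102$ ($J = - 3 \left(6 \left(-5\right) - 4\right) = - 3 \left(-30 - 4\right) = \left(-3\right) \left(-34\right) = 102$)
$c{\left(M \right)} = -67$
$- c{\left(J \right)} = \left(-1\right) \left(-67\right) = 67$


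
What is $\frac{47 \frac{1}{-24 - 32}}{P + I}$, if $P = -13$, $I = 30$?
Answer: $- \frac{47}{952} \approx -0.04937$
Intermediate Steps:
$\frac{47 \frac{1}{-24 - 32}}{P + I} = \frac{47 \frac{1}{-24 - 32}}{-13 + 30} = \frac{47 \frac{1}{-56}}{17} = 47 \left(- \frac{1}{56}\right) \frac{1}{17} = \left(- \frac{47}{56}\right) \frac{1}{17} = - \frac{47}{952}$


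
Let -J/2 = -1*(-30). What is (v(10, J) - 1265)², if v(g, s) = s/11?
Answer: 195300625/121 ≈ 1.6141e+6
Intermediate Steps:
J = -60 (J = -(-2)*(-30) = -2*30 = -60)
v(g, s) = s/11 (v(g, s) = s*(1/11) = s/11)
(v(10, J) - 1265)² = ((1/11)*(-60) - 1265)² = (-60/11 - 1265)² = (-13975/11)² = 195300625/121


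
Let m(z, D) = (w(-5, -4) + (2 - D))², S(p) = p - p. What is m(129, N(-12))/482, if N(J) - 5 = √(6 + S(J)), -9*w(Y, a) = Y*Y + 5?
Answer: 415/4338 + 19*√6/723 ≈ 0.16004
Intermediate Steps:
S(p) = 0
w(Y, a) = -5/9 - Y²/9 (w(Y, a) = -(Y*Y + 5)/9 = -(Y² + 5)/9 = -(5 + Y²)/9 = -5/9 - Y²/9)
N(J) = 5 + √6 (N(J) = 5 + √(6 + 0) = 5 + √6)
m(z, D) = (-4/3 - D)² (m(z, D) = ((-5/9 - ⅑*(-5)²) + (2 - D))² = ((-5/9 - ⅑*25) + (2 - D))² = ((-5/9 - 25/9) + (2 - D))² = (-10/3 + (2 - D))² = (-4/3 - D)²)
m(129, N(-12))/482 = ((4 + 3*(5 + √6))²/9)/482 = ((4 + (15 + 3*√6))²/9)*(1/482) = ((19 + 3*√6)²/9)*(1/482) = (19 + 3*√6)²/4338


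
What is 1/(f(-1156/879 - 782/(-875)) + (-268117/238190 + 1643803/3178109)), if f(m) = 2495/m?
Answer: -61339584709882655/363198818424420488394 ≈ -0.00016889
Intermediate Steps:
1/(f(-1156/879 - 782/(-875)) + (-268117/238190 + 1643803/3178109)) = 1/(2495/(-1156/879 - 782/(-875)) + (-268117/238190 + 1643803/3178109)) = 1/(2495/(-1156*1/879 - 782*(-1/875)) + (-268117*1/238190 + 1643803*(1/3178109))) = 1/(2495/(-1156/879 + 782/875) + (-268117/238190 + 1643803/3178109)) = 1/(2495/(-324122/769125) - 460567614183/756993782710) = 1/(2495*(-769125/324122) - 460567614183/756993782710) = 1/(-1918966875/324122 - 460567614183/756993782710) = 1/(-363198818424420488394/61339584709882655) = -61339584709882655/363198818424420488394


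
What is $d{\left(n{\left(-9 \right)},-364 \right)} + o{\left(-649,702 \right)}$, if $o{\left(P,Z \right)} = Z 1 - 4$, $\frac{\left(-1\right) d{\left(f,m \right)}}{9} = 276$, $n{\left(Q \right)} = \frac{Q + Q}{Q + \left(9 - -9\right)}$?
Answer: $-1786$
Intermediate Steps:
$n{\left(Q \right)} = \frac{2 Q}{18 + Q}$ ($n{\left(Q \right)} = \frac{2 Q}{Q + \left(9 + 9\right)} = \frac{2 Q}{Q + 18} = \frac{2 Q}{18 + Q}$)
$d{\left(f,m \right)} = -2484$ ($d{\left(f,m \right)} = \left(-9\right) 276 = -2484$)
$o{\left(P,Z \right)} = -4 + Z$ ($o{\left(P,Z \right)} = Z - 4 = -4 + Z$)
$d{\left(n{\left(-9 \right)},-364 \right)} + o{\left(-649,702 \right)} = -2484 + \left(-4 + 702\right) = -2484 + 698 = -1786$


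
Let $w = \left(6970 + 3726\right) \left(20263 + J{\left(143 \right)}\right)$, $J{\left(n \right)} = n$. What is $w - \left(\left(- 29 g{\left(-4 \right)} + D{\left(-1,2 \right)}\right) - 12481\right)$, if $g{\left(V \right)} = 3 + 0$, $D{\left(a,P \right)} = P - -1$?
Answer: $218275141$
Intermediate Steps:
$D{\left(a,P \right)} = 1 + P$ ($D{\left(a,P \right)} = P + 1 = 1 + P$)
$w = 218262576$ ($w = \left(6970 + 3726\right) \left(20263 + 143\right) = 10696 \cdot 20406 = 218262576$)
$g{\left(V \right)} = 3$
$w - \left(\left(- 29 g{\left(-4 \right)} + D{\left(-1,2 \right)}\right) - 12481\right) = 218262576 - \left(\left(\left(-29\right) 3 + \left(1 + 2\right)\right) - 12481\right) = 218262576 - \left(\left(-87 + 3\right) - 12481\right) = 218262576 - \left(-84 - 12481\right) = 218262576 - -12565 = 218262576 + 12565 = 218275141$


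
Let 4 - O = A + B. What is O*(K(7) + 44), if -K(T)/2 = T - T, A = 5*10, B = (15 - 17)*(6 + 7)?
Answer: -880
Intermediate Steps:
B = -26 (B = -2*13 = -26)
A = 50
K(T) = 0 (K(T) = -2*(T - T) = -2*0 = 0)
O = -20 (O = 4 - (50 - 26) = 4 - 1*24 = 4 - 24 = -20)
O*(K(7) + 44) = -20*(0 + 44) = -20*44 = -880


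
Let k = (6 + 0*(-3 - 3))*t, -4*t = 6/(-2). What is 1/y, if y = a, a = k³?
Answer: 8/729 ≈ 0.010974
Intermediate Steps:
t = ¾ (t = -3/(2*(-2)) = -3*(-1)/(2*2) = -¼*(-3) = ¾ ≈ 0.75000)
k = 9/2 (k = (6 + 0*(-3 - 3))*(¾) = (6 + 0*(-6))*(¾) = (6 + 0)*(¾) = 6*(¾) = 9/2 ≈ 4.5000)
a = 729/8 (a = (9/2)³ = 729/8 ≈ 91.125)
y = 729/8 ≈ 91.125
1/y = 1/(729/8) = 8/729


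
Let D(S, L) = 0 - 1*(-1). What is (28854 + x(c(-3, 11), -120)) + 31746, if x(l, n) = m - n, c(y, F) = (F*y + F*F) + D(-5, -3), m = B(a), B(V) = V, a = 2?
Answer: 60722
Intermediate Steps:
D(S, L) = 1 (D(S, L) = 0 + 1 = 1)
m = 2
c(y, F) = 1 + F² + F*y (c(y, F) = (F*y + F*F) + 1 = (F*y + F²) + 1 = (F² + F*y) + 1 = 1 + F² + F*y)
x(l, n) = 2 - n
(28854 + x(c(-3, 11), -120)) + 31746 = (28854 + (2 - 1*(-120))) + 31746 = (28854 + (2 + 120)) + 31746 = (28854 + 122) + 31746 = 28976 + 31746 = 60722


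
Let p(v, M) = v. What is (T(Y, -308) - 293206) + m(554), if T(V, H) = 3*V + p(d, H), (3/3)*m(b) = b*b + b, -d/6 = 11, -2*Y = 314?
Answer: 13727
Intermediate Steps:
Y = -157 (Y = -1/2*314 = -157)
d = -66 (d = -6*11 = -66)
m(b) = b + b**2 (m(b) = b*b + b = b**2 + b = b + b**2)
T(V, H) = -66 + 3*V (T(V, H) = 3*V - 66 = -66 + 3*V)
(T(Y, -308) - 293206) + m(554) = ((-66 + 3*(-157)) - 293206) + 554*(1 + 554) = ((-66 - 471) - 293206) + 554*555 = (-537 - 293206) + 307470 = -293743 + 307470 = 13727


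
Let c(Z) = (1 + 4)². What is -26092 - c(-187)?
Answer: -26117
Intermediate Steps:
c(Z) = 25 (c(Z) = 5² = 25)
-26092 - c(-187) = -26092 - 1*25 = -26092 - 25 = -26117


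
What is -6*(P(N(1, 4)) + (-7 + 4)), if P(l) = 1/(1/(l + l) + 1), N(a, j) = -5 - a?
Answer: 126/11 ≈ 11.455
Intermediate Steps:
P(l) = 1/(1 + 1/(2*l)) (P(l) = 1/(1/(2*l) + 1) = 1/(1 + 1/(2*l)))
-6*(P(N(1, 4)) + (-7 + 4)) = -6*(2*(-5 - 1*1)/(1 + 2*(-5 - 1*1)) + (-7 + 4)) = -6*(2*(-5 - 1)/(1 + 2*(-5 - 1)) - 3) = -6*(2*(-6)/(1 + 2*(-6)) - 3) = -6*(2*(-6)/(1 - 12) - 3) = -6*(2*(-6)/(-11) - 3) = -6*(2*(-6)*(-1/11) - 3) = -6*(12/11 - 3) = -6*(-21/11) = 126/11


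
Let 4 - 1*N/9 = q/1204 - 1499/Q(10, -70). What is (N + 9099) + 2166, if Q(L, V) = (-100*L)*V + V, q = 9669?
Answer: 7503386479/668220 ≈ 11229.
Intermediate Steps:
Q(L, V) = V - 100*L*V (Q(L, V) = -100*L*V + V = V - 100*L*V)
N = -24111821/668220 (N = 36 - 9*(9669/1204 - 1499*(-1/(70*(1 - 100*10)))) = 36 - 9*(9669*(1/1204) - 1499*(-1/(70*(1 - 1000)))) = 36 - 9*(9669/1204 - 1499/((-70*(-999)))) = 36 - 9*(9669/1204 - 1499/69930) = 36 - 9*48167741/6013980 = 36 - 48167741/668220 = -24111821/668220 ≈ -36.084)
(N + 9099) + 2166 = (-24111821/668220 + 9099) + 2166 = 6056021959/668220 + 2166 = 7503386479/668220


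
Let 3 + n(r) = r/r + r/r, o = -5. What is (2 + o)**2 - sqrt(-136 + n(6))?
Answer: 9 - I*sqrt(137) ≈ 9.0 - 11.705*I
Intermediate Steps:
n(r) = -1 (n(r) = -3 + (r/r + r/r) = -3 + (1 + 1) = -3 + 2 = -1)
(2 + o)**2 - sqrt(-136 + n(6)) = (2 - 5)**2 - sqrt(-136 - 1) = (-3)**2 - sqrt(-137) = 9 - I*sqrt(137)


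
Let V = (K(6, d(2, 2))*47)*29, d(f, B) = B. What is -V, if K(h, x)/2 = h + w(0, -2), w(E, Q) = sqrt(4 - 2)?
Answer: -16356 - 2726*sqrt(2) ≈ -20211.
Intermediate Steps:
w(E, Q) = sqrt(2)
K(h, x) = 2*h + 2*sqrt(2) (K(h, x) = 2*(h + sqrt(2)) = 2*h + 2*sqrt(2))
V = 16356 + 2726*sqrt(2) (V = ((2*6 + 2*sqrt(2))*47)*29 = ((12 + 2*sqrt(2))*47)*29 = (564 + 94*sqrt(2))*29 = 16356 + 2726*sqrt(2) ≈ 20211.)
-V = -(16356 + 2726*sqrt(2)) = -16356 - 2726*sqrt(2)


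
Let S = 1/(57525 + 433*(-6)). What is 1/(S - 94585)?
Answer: -54927/5195270294 ≈ -1.0573e-5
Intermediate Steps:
S = 1/54927 (S = 1/(57525 - 2598) = 1/54927 ≈ 1.8206e-5)
1/(S - 94585) = 1/(1/54927 - 94585) = 1/(-5195270294/54927) = -54927/5195270294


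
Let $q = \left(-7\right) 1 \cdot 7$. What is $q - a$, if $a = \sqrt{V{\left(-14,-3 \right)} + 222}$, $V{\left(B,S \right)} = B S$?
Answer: $-49 - 2 \sqrt{66} \approx -65.248$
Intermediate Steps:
$q = -49$ ($q = \left(-7\right) 7 = -49$)
$a = 2 \sqrt{66}$ ($a = \sqrt{\left(-14\right) \left(-3\right) + 222} = \sqrt{42 + 222} = \sqrt{264} = 2 \sqrt{66} \approx 16.248$)
$q - a = -49 - 2 \sqrt{66}$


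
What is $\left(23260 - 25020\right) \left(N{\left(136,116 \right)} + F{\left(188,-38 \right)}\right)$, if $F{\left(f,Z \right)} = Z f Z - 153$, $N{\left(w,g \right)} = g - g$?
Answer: $-477521440$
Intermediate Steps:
$N{\left(w,g \right)} = 0$
$F{\left(f,Z \right)} = -153 + f Z^{2}$ ($F{\left(f,Z \right)} = f Z^{2} - 153 = -153 + f Z^{2}$)
$\left(23260 - 25020\right) \left(N{\left(136,116 \right)} + F{\left(188,-38 \right)}\right) = \left(23260 - 25020\right) \left(0 - \left(153 - 188 \left(-38\right)^{2}\right)\right) = - 1760 \left(0 + \left(-153 + 188 \cdot 1444\right)\right) = - 1760 \left(0 + \left(-153 + 271472\right)\right) = - 1760 \left(0 + 271319\right) = \left(-1760\right) 271319 = -477521440$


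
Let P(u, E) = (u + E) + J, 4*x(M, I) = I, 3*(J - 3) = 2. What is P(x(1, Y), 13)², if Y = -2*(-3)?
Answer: 11881/36 ≈ 330.03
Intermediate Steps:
Y = 6
J = 11/3 (J = 3 + (⅓)*2 = 3 + ⅔ = 11/3 ≈ 3.6667)
x(M, I) = I/4
P(u, E) = 11/3 + E + u (P(u, E) = (u + E) + 11/3 = (E + u) + 11/3 = 11/3 + E + u)
P(x(1, Y), 13)² = (11/3 + 13 + (¼)*6)² = (11/3 + 13 + 3/2)² = (109/6)² = 11881/36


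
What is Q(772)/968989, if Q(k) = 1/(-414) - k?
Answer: -319609/401161446 ≈ -0.00079671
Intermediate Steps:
Q(k) = -1/414 - k
Q(772)/968989 = (-1/414 - 1*772)/968989 = (-1/414 - 772)*(1/968989) = -319609/414*1/968989 = -319609/401161446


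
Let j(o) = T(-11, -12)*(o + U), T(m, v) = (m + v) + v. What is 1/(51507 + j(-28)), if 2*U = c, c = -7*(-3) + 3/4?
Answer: 8/416851 ≈ 1.9192e-5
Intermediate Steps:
c = 87/4 (c = 21 + 3*(¼) = 21 + ¾ = 87/4 ≈ 21.750)
U = 87/8 (U = (½)*(87/4) = 87/8 ≈ 10.875)
T(m, v) = m + 2*v
j(o) = -3045/8 - 35*o (j(o) = (-11 + 2*(-12))*(o + 87/8) = (-11 - 24)*(87/8 + o) = -35*(87/8 + o) = -3045/8 - 35*o)
1/(51507 + j(-28)) = 1/(51507 + (-3045/8 - 35*(-28))) = 1/(51507 + (-3045/8 + 980)) = 1/(51507 + 4795/8) = 1/(416851/8) = 8/416851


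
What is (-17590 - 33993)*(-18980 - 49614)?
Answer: 3538284302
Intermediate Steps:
(-17590 - 33993)*(-18980 - 49614) = -51583*(-68594) = 3538284302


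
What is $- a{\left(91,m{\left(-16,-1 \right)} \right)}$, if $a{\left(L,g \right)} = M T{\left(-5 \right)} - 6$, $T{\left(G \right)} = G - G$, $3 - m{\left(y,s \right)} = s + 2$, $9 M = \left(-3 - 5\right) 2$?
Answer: $6$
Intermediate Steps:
$M = - \frac{16}{9}$ ($M = \frac{\left(-3 - 5\right) 2}{9} = \frac{\left(-8\right) 2}{9} = \frac{1}{9} \left(-16\right) = - \frac{16}{9} \approx -1.7778$)
$m{\left(y,s \right)} = 1 - s$ ($m{\left(y,s \right)} = 3 - \left(s + 2\right) = 3 - \left(2 + s\right) = 1 - s$)
$T{\left(G \right)} = 0$
$a{\left(L,g \right)} = -6$ ($a{\left(L,g \right)} = \left(- \frac{16}{9}\right) 0 - 6 = 0 - 6 = -6$)
$- a{\left(91,m{\left(-16,-1 \right)} \right)} = \left(-1\right) \left(-6\right) = 6$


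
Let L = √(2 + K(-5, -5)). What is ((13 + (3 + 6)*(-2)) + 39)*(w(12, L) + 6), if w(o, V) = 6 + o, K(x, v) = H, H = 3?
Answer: 816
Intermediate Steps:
K(x, v) = 3
L = √5 (L = √(2 + 3) = √5 ≈ 2.2361)
((13 + (3 + 6)*(-2)) + 39)*(w(12, L) + 6) = ((13 + (3 + 6)*(-2)) + 39)*((6 + 12) + 6) = ((13 + 9*(-2)) + 39)*(18 + 6) = ((13 - 18) + 39)*24 = (-5 + 39)*24 = 34*24 = 816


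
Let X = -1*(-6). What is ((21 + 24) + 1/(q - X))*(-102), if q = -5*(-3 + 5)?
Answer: -36669/8 ≈ -4583.6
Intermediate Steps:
X = 6
q = -10 (q = -5*2 = -10)
((21 + 24) + 1/(q - X))*(-102) = ((21 + 24) + 1/(-10 - 1*6))*(-102) = (45 + 1/(-10 - 6))*(-102) = (45 + 1/(-16))*(-102) = (45 - 1/16)*(-102) = (719/16)*(-102) = -36669/8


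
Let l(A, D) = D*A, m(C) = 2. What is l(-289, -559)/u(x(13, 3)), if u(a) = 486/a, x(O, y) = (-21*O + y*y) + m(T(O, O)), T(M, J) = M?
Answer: -21163181/243 ≈ -87091.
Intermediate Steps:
l(A, D) = A*D
x(O, y) = 2 + y² - 21*O (x(O, y) = (-21*O + y*y) + 2 = (-21*O + y²) + 2 = (y² - 21*O) + 2 = 2 + y² - 21*O)
l(-289, -559)/u(x(13, 3)) = (-289*(-559))/((486/(2 + 3² - 21*13))) = 161551/((486/(2 + 9 - 273))) = 161551/((486/(-262))) = 161551/((486*(-1/262))) = 161551/(-243/131) = 161551*(-131/243) = -21163181/243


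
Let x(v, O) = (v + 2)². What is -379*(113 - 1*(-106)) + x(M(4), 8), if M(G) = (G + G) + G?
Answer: -82805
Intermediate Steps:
M(G) = 3*G (M(G) = 2*G + G = 3*G)
x(v, O) = (2 + v)²
-379*(113 - 1*(-106)) + x(M(4), 8) = -379*(113 - 1*(-106)) + (2 + 3*4)² = -379*(113 + 106) + (2 + 12)² = -379*219 + 14² = -83001 + 196 = -82805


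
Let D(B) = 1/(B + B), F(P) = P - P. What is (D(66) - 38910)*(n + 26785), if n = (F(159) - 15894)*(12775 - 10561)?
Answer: 180598943557189/132 ≈ 1.3682e+12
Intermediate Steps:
F(P) = 0
D(B) = 1/(2*B)
n = -35189316 (n = (0 - 15894)*(12775 - 10561) = -15894*2214 = -35189316)
(D(66) - 38910)*(n + 26785) = ((½)/66 - 38910)*(-35189316 + 26785) = ((½)*(1/66) - 38910)*(-35162531) = (1/132 - 38910)*(-35162531) = -5136119/132*(-35162531) = 180598943557189/132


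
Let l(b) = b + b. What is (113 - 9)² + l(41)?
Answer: 10898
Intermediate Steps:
l(b) = 2*b
(113 - 9)² + l(41) = (113 - 9)² + 2*41 = 104² + 82 = 10816 + 82 = 10898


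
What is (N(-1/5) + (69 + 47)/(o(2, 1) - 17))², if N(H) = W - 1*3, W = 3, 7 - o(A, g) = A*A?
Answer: 3364/49 ≈ 68.653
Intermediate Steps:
o(A, g) = 7 - A² (o(A, g) = 7 - A*A = 7 - A²)
N(H) = 0 (N(H) = 3 - 1*3 = 3 - 3 = 0)
(N(-1/5) + (69 + 47)/(o(2, 1) - 17))² = (0 + (69 + 47)/((7 - 1*2²) - 17))² = (0 + 116/((7 - 1*4) - 17))² = (0 + 116/((7 - 4) - 17))² = (0 + 116/(3 - 17))² = (0 + 116/(-14))² = (0 + 116*(-1/14))² = (0 - 58/7)² = (-58/7)² = 3364/49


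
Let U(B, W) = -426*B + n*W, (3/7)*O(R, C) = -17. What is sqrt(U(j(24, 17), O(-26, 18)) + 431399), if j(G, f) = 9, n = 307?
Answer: sqrt(3738486)/3 ≈ 644.51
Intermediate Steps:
O(R, C) = -119/3 (O(R, C) = (7/3)*(-17) = -119/3)
U(B, W) = -426*B + 307*W
sqrt(U(j(24, 17), O(-26, 18)) + 431399) = sqrt((-426*9 + 307*(-119/3)) + 431399) = sqrt((-3834 - 36533/3) + 431399) = sqrt(-48035/3 + 431399) = sqrt(1246162/3) = sqrt(3738486)/3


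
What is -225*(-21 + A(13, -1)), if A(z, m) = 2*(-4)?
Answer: 6525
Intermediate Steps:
A(z, m) = -8
-225*(-21 + A(13, -1)) = -225*(-21 - 8) = -225*(-29) = 6525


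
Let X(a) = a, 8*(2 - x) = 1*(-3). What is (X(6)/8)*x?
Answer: 57/32 ≈ 1.7813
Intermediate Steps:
x = 19/8 (x = 2 - (-3)/8 = 2 - 1/8*(-3) = 2 + 3/8 = 19/8 ≈ 2.3750)
(X(6)/8)*x = (6/8)*(19/8) = ((1/8)*6)*(19/8) = (3/4)*(19/8) = 57/32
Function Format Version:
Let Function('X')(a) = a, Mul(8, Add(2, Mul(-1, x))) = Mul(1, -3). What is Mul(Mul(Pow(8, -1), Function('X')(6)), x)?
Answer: Rational(57, 32) ≈ 1.7813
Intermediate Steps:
x = Rational(19, 8) (x = Add(2, Mul(Rational(-1, 8), Mul(1, -3))) = Add(2, Mul(Rational(-1, 8), -3)) = Add(2, Rational(3, 8)) = Rational(19, 8) ≈ 2.3750)
Mul(Mul(Pow(8, -1), Function('X')(6)), x) = Mul(Mul(Pow(8, -1), 6), Rational(19, 8)) = Mul(Mul(Rational(1, 8), 6), Rational(19, 8)) = Mul(Rational(3, 4), Rational(19, 8)) = Rational(57, 32)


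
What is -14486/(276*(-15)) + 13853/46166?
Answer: 90764012/23890905 ≈ 3.7991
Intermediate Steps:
-14486/(276*(-15)) + 13853/46166 = -14486/(-4140) + 13853*(1/46166) = -14486*(-1/4140) + 13853/46166 = 7243/2070 + 13853/46166 = 90764012/23890905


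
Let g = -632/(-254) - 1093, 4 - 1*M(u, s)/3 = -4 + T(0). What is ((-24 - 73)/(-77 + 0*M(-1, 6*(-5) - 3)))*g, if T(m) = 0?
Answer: -1919145/1397 ≈ -1373.8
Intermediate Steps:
M(u, s) = 24 (M(u, s) = 12 - 3*(-4 + 0) = 12 - 3*(-4) = 12 + 12 = 24)
g = -138495/127 (g = -632*(-1/254) - 1093 = 316/127 - 1093 = -138495/127 ≈ -1090.5)
((-24 - 73)/(-77 + 0*M(-1, 6*(-5) - 3)))*g = ((-24 - 73)/(-77 + 0*24))*(-138495/127) = -97/(-77 + 0)*(-138495/127) = -97/(-77)*(-138495/127) = -97*(-1/77)*(-138495/127) = (97/77)*(-138495/127) = -1919145/1397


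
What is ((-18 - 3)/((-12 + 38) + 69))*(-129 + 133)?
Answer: -84/95 ≈ -0.88421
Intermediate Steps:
((-18 - 3)/((-12 + 38) + 69))*(-129 + 133) = -21/(26 + 69)*4 = -21/95*4 = -84/95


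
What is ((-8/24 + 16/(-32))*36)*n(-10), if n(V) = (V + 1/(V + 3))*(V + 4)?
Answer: -12780/7 ≈ -1825.7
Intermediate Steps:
n(V) = (4 + V)*(V + 1/(3 + V)) (n(V) = (V + 1/(3 + V))*(4 + V) = (4 + V)*(V + 1/(3 + V)))
((-8/24 + 16/(-32))*36)*n(-10) = ((-8/24 + 16/(-32))*36)*((4 + (-10)³ + 7*(-10)² + 13*(-10))/(3 - 10)) = ((-8*1/24 + 16*(-1/32))*36)*((4 - 1000 + 7*100 - 130)/(-7)) = ((-⅓ - ½)*36)*(-(4 - 1000 + 700 - 130)/7) = (-⅚*36)*(-⅐*(-426)) = -30*426/7 = -12780/7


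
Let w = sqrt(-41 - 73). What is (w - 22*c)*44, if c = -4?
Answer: 3872 + 44*I*sqrt(114) ≈ 3872.0 + 469.79*I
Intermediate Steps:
w = I*sqrt(114) (w = sqrt(-114) = I*sqrt(114) ≈ 10.677*I)
(w - 22*c)*44 = (I*sqrt(114) - 22*(-4))*44 = (I*sqrt(114) + 88)*44 = (88 + I*sqrt(114))*44 = 3872 + 44*I*sqrt(114)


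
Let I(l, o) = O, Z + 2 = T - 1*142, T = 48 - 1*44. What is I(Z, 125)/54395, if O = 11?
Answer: 1/4945 ≈ 0.00020222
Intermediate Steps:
T = 4 (T = 48 - 44 = 4)
Z = -140 (Z = -2 + (4 - 1*142) = -2 + (4 - 142) = -2 - 138 = -140)
I(l, o) = 11
I(Z, 125)/54395 = 11/54395 = 11*(1/54395) = 1/4945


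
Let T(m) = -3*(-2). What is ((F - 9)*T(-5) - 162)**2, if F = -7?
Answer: 66564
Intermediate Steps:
T(m) = 6
((F - 9)*T(-5) - 162)**2 = ((-7 - 9)*6 - 162)**2 = (-16*6 - 162)**2 = (-96 - 162)**2 = (-258)**2 = 66564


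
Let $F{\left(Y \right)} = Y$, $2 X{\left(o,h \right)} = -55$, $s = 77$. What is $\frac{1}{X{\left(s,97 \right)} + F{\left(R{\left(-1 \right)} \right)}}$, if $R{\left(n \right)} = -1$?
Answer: $- \frac{2}{57} \approx -0.035088$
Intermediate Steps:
$X{\left(o,h \right)} = - \frac{55}{2}$ ($X{\left(o,h \right)} = \frac{1}{2} \left(-55\right) = - \frac{55}{2}$)
$\frac{1}{X{\left(s,97 \right)} + F{\left(R{\left(-1 \right)} \right)}} = \frac{1}{- \frac{55}{2} - 1} = \frac{1}{- \frac{57}{2}} = - \frac{2}{57}$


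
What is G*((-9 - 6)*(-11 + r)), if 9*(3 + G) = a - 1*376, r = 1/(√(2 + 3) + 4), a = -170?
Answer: -111735/11 - 955*√5/11 ≈ -10352.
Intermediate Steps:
r = 1/(4 + √5) (r = 1/(√5 + 4) = 1/(4 + √5) ≈ 0.16036)
G = -191/3 (G = -3 + (-170 - 1*376)/9 = -3 + (-170 - 376)/9 = -3 + (⅑)*(-546) = -3 - 182/3 = -191/3 ≈ -63.667)
G*((-9 - 6)*(-11 + r)) = -191*(-9 - 6)*(-11 + (4/11 - √5/11))/3 = -(-955)*(-117/11 - √5/11) = -191*(1755/11 + 15*√5/11)/3 = -111735/11 - 955*√5/11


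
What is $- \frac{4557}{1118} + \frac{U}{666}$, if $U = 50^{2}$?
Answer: $- \frac{119981}{372294} \approx -0.32227$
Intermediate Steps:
$U = 2500$
$- \frac{4557}{1118} + \frac{U}{666} = - \frac{4557}{1118} + \frac{2500}{666} = \left(-4557\right) \frac{1}{1118} + 2500 \cdot \frac{1}{666} = - \frac{4557}{1118} + \frac{1250}{333} = - \frac{119981}{372294}$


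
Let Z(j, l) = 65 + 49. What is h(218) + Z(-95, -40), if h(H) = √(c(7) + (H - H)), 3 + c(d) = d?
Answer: 116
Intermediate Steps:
c(d) = -3 + d
Z(j, l) = 114
h(H) = 2 (h(H) = √((-3 + 7) + (H - H)) = √(4 + 0) = √4 = 2)
h(218) + Z(-95, -40) = 2 + 114 = 116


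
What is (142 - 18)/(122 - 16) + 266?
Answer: 14160/53 ≈ 267.17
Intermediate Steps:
(142 - 18)/(122 - 16) + 266 = 124/106 + 266 = 124*(1/106) + 266 = 62/53 + 266 = 14160/53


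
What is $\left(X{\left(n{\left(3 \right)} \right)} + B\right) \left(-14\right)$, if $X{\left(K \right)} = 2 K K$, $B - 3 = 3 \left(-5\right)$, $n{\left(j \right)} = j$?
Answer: $-84$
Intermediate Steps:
$B = -12$ ($B = 3 + 3 \left(-5\right) = 3 - 15 = -12$)
$X{\left(K \right)} = 2 K^{2}$
$\left(X{\left(n{\left(3 \right)} \right)} + B\right) \left(-14\right) = \left(2 \cdot 3^{2} - 12\right) \left(-14\right) = \left(2 \cdot 9 - 12\right) \left(-14\right) = \left(18 - 12\right) \left(-14\right) = 6 \left(-14\right) = -84$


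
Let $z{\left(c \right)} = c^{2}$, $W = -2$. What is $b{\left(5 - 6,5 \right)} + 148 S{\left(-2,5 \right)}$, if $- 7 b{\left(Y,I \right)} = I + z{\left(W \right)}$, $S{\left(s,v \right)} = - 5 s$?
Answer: $\frac{10351}{7} \approx 1478.7$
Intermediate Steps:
$b{\left(Y,I \right)} = - \frac{4}{7} - \frac{I}{7}$ ($b{\left(Y,I \right)} = - \frac{I + \left(-2\right)^{2}}{7} = - \frac{I + 4}{7} = - \frac{4 + I}{7} = - \frac{4}{7} - \frac{I}{7}$)
$b{\left(5 - 6,5 \right)} + 148 S{\left(-2,5 \right)} = \left(- \frac{4}{7} - \frac{5}{7}\right) + 148 \left(\left(-5\right) \left(-2\right)\right) = \left(- \frac{4}{7} - \frac{5}{7}\right) + 148 \cdot 10 = - \frac{9}{7} + 1480 = \frac{10351}{7}$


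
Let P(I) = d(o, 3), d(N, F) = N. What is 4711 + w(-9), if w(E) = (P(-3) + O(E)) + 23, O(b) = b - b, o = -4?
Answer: 4730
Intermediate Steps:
P(I) = -4
O(b) = 0
w(E) = 19 (w(E) = (-4 + 0) + 23 = -4 + 23 = 19)
4711 + w(-9) = 4711 + 19 = 4730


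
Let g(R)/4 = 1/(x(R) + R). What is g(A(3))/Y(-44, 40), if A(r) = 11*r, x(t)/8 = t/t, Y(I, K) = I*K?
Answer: -1/18040 ≈ -5.5432e-5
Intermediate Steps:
x(t) = 8 (x(t) = 8*(t/t) = 8*1 = 8)
g(R) = 4/(8 + R)
g(A(3))/Y(-44, 40) = (4/(8 + 11*3))/((-44*40)) = (4/(8 + 33))/(-1760) = (4/41)*(-1/1760) = -1/18040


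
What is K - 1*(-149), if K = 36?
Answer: 185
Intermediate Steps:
K - 1*(-149) = 36 - 1*(-149) = 36 + 149 = 185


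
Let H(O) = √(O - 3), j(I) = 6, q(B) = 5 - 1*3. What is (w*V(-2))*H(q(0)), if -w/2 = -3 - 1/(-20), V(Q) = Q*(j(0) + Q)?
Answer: -236*I/5 ≈ -47.2*I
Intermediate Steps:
q(B) = 2 (q(B) = 5 - 3 = 2)
V(Q) = Q*(6 + Q)
H(O) = √(-3 + O)
w = 59/10 (w = -2*(-3 - 1/(-20)) = -2*(-3 - 1*(-1/20)) = -2*(-3 + 1/20) = -2*(-59/20) = 59/10 ≈ 5.9000)
(w*V(-2))*H(q(0)) = (59*(-2*(6 - 2))/10)*√(-3 + 2) = (59*(-2*4)/10)*√(-1) = ((59/10)*(-8))*I = -236*I/5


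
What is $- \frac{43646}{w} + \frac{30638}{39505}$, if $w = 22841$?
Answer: $- \frac{1024432672}{902333705} \approx -1.1353$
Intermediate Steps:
$- \frac{43646}{w} + \frac{30638}{39505} = - \frac{43646}{22841} + \frac{30638}{39505} = - \frac{1024432672}{902333705}$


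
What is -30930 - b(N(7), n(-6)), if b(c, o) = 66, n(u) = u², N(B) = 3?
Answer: -30996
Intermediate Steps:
-30930 - b(N(7), n(-6)) = -30930 - 1*66 = -30930 - 66 = -30996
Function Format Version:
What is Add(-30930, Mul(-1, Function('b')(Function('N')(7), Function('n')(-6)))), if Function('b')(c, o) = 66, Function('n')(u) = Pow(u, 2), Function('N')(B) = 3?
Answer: -30996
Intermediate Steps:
Add(-30930, Mul(-1, Function('b')(Function('N')(7), Function('n')(-6)))) = Add(-30930, Mul(-1, 66)) = Add(-30930, -66) = -30996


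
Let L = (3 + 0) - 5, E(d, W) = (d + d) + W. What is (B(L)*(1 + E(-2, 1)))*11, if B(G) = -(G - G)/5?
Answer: 0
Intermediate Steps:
E(d, W) = W + 2*d (E(d, W) = 2*d + W = W + 2*d)
L = -2 (L = 3 - 5 = -2)
B(G) = 0 (B(G) = -1*0*(⅕) = 0*(⅕) = 0)
(B(L)*(1 + E(-2, 1)))*11 = (0*(1 + (1 + 2*(-2))))*11 = (0*(1 + (1 - 4)))*11 = (0*(1 - 3))*11 = (0*(-2))*11 = 0*11 = 0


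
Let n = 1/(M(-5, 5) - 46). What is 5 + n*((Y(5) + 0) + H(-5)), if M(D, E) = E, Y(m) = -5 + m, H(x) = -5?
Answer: 210/41 ≈ 5.1219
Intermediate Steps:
n = -1/41 (n = 1/(5 - 46) = 1/(-41) = -1/41 ≈ -0.024390)
5 + n*((Y(5) + 0) + H(-5)) = 5 - (((-5 + 5) + 0) - 5)/41 = 5 - ((0 + 0) - 5)/41 = 5 - (0 - 5)/41 = 5 - 1/41*(-5) = 5 + 5/41 = 210/41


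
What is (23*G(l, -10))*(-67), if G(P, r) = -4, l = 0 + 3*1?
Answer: 6164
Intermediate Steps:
l = 3 (l = 0 + 3 = 3)
(23*G(l, -10))*(-67) = (23*(-4))*(-67) = -92*(-67) = 6164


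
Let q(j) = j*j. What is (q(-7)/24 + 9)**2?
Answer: 70225/576 ≈ 121.92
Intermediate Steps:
q(j) = j**2
(q(-7)/24 + 9)**2 = ((-7)**2/24 + 9)**2 = (49*(1/24) + 9)**2 = (49/24 + 9)**2 = (265/24)**2 = 70225/576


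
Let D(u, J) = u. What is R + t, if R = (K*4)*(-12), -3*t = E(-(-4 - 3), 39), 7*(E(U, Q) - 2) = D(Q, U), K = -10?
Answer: 10027/21 ≈ 477.48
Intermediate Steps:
E(U, Q) = 2 + Q/7
t = -53/21 (t = -(2 + (1/7)*39)/3 = -(2 + 39/7)/3 = -1/3*53/7 = -53/21 ≈ -2.5238)
R = 480 (R = -10*4*(-12) = -40*(-12) = 480)
R + t = 480 - 53/21 = 10027/21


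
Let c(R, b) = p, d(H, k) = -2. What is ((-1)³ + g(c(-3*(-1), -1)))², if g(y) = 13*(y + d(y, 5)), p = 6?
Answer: 2601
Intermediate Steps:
c(R, b) = 6
g(y) = -26 + 13*y (g(y) = 13*(y - 2) = 13*(-2 + y) = -26 + 13*y)
((-1)³ + g(c(-3*(-1), -1)))² = ((-1)³ + (-26 + 13*6))² = (-1 + (-26 + 78))² = (-1 + 52)² = 51² = 2601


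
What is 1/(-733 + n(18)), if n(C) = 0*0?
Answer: -1/733 ≈ -0.0013643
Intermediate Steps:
n(C) = 0
1/(-733 + n(18)) = 1/(-733 + 0) = 1/(-733) = -1/733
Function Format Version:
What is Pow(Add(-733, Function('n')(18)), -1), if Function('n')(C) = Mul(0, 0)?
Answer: Rational(-1, 733) ≈ -0.0013643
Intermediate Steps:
Function('n')(C) = 0
Pow(Add(-733, Function('n')(18)), -1) = Pow(Add(-733, 0), -1) = Pow(-733, -1) = Rational(-1, 733)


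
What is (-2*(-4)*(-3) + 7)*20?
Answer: -340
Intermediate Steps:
(-2*(-4)*(-3) + 7)*20 = (8*(-3) + 7)*20 = (-24 + 7)*20 = -17*20 = -340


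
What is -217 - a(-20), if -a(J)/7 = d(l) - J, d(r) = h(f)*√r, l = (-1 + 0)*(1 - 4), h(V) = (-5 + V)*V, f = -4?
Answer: -77 + 252*√3 ≈ 359.48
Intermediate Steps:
h(V) = V*(-5 + V)
l = 3 (l = -1*(-3) = 3)
d(r) = 36*√r (d(r) = (-4*(-5 - 4))*√r = (-4*(-9))*√r = 36*√r)
a(J) = -252*√3 + 7*J (a(J) = -7*(36*√3 - J) = -7*(-J + 36*√3) = -252*√3 + 7*J)
-217 - a(-20) = -217 - (-252*√3 + 7*(-20)) = -217 - (-252*√3 - 140) = -217 - (-140 - 252*√3) = -217 + (140 + 252*√3) = -77 + 252*√3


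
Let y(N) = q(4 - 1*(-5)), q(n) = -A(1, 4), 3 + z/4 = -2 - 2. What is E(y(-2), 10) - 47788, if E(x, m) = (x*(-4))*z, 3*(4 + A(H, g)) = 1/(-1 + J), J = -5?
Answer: -426004/9 ≈ -47334.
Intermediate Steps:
z = -28 (z = -12 + 4*(-2 - 2) = -12 + 4*(-4) = -12 - 16 = -28)
A(H, g) = -73/18 (A(H, g) = -4 + 1/(3*(-1 - 5)) = -4 + (⅓)/(-6) = -4 + (⅓)*(-⅙) = -4 - 1/18 = -73/18)
q(n) = 73/18 (q(n) = -1*(-73/18) = 73/18)
y(N) = 73/18
E(x, m) = 112*x (E(x, m) = (x*(-4))*(-28) = -4*x*(-28) = 112*x)
E(y(-2), 10) - 47788 = 112*(73/18) - 47788 = 4088/9 - 47788 = -426004/9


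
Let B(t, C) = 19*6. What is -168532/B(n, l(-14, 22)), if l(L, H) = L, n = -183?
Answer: -84266/57 ≈ -1478.4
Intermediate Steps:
B(t, C) = 114
-168532/B(n, l(-14, 22)) = -168532/114 = -168532*1/114 = -84266/57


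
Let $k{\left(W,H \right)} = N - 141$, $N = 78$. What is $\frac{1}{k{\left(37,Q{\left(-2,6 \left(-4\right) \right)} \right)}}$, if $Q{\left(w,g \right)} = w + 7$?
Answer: $- \frac{1}{63} \approx -0.015873$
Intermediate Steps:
$Q{\left(w,g \right)} = 7 + w$
$k{\left(W,H \right)} = -63$ ($k{\left(W,H \right)} = 78 - 141 = -63$)
$\frac{1}{k{\left(37,Q{\left(-2,6 \left(-4\right) \right)} \right)}} = \frac{1}{-63} = - \frac{1}{63}$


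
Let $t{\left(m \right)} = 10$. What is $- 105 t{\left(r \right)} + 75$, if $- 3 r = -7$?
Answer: $-975$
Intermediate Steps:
$r = \frac{7}{3}$ ($r = \left(- \frac{1}{3}\right) \left(-7\right) = \frac{7}{3} \approx 2.3333$)
$- 105 t{\left(r \right)} + 75 = \left(-105\right) 10 + 75 = -1050 + 75 = -975$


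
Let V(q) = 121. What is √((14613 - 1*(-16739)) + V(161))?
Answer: 3*√3497 ≈ 177.41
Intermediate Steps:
√((14613 - 1*(-16739)) + V(161)) = √((14613 - 1*(-16739)) + 121) = √((14613 + 16739) + 121) = √(31352 + 121) = √31473 = 3*√3497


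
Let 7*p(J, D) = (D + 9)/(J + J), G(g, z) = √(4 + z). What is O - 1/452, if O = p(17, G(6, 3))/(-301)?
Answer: -37853/16190188 - √7/71638 ≈ -0.0023750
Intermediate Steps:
p(J, D) = (9 + D)/(14*J) (p(J, D) = ((D + 9)/(J + J))/7 = ((9 + D)/((2*J)))/7 = ((9 + D)*(1/(2*J)))/7 = ((9 + D)/(2*J))/7 = (9 + D)/(14*J))
O = -9/71638 - √7/71638 (O = ((1/14)*(9 + √(4 + 3))/17)/(-301) = ((1/14)*(1/17)*(9 + √7))*(-1/301) = (9/238 + √7/238)*(-1/301) = -9/71638 - √7/71638 ≈ -0.00016256)
O - 1/452 = (-9/71638 - √7/71638) - 1/452 = -37853/16190188 - √7/71638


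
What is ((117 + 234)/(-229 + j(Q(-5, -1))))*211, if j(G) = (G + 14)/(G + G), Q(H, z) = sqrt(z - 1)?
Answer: 148122*I/(-457*I + 7*sqrt(2)) ≈ -323.97 + 7.0177*I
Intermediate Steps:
Q(H, z) = sqrt(-1 + z)
j(G) = (14 + G)/(2*G) (j(G) = (14 + G)/((2*G)) = (14 + G)*(1/(2*G)) = (14 + G)/(2*G))
((117 + 234)/(-229 + j(Q(-5, -1))))*211 = ((117 + 234)/(-229 + (14 + sqrt(-1 - 1))/(2*(sqrt(-1 - 1)))))*211 = (351/(-229 + (14 + sqrt(-2))/(2*(sqrt(-2)))))*211 = (351/(-229 + (14 + I*sqrt(2))/(2*((I*sqrt(2))))))*211 = (351/(-229 + (-I*sqrt(2)/2)*(14 + I*sqrt(2))/2))*211 = (351/(-229 - I*sqrt(2)*(14 + I*sqrt(2))/4))*211 = 74061/(-229 - I*sqrt(2)*(14 + I*sqrt(2))/4)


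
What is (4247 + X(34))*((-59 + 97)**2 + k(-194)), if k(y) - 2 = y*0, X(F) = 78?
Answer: 6253950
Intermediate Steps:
k(y) = 2 (k(y) = 2 + y*0 = 2 + 0 = 2)
(4247 + X(34))*((-59 + 97)**2 + k(-194)) = (4247 + 78)*((-59 + 97)**2 + 2) = 4325*(38**2 + 2) = 4325*(1444 + 2) = 4325*1446 = 6253950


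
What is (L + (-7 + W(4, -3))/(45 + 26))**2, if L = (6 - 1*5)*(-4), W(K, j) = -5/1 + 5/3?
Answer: 779689/45369 ≈ 17.185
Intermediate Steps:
W(K, j) = -10/3 (W(K, j) = -5*1 + 5*(1/3) = -5 + 5/3 = -10/3)
L = -4 (L = (6 - 5)*(-4) = 1*(-4) = -4)
(L + (-7 + W(4, -3))/(45 + 26))**2 = (-4 + (-7 - 10/3)/(45 + 26))**2 = (-4 - 31/3/71)**2 = (-4 - 31/3*1/71)**2 = (-4 - 31/213)**2 = (-883/213)**2 = 779689/45369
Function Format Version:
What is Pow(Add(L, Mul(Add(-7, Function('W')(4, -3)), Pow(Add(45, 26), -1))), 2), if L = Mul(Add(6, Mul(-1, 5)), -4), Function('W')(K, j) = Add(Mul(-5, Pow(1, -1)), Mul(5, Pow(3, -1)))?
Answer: Rational(779689, 45369) ≈ 17.185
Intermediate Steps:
Function('W')(K, j) = Rational(-10, 3) (Function('W')(K, j) = Add(Mul(-5, 1), Mul(5, Rational(1, 3))) = Add(-5, Rational(5, 3)) = Rational(-10, 3))
L = -4 (L = Mul(Add(6, -5), -4) = Mul(1, -4) = -4)
Pow(Add(L, Mul(Add(-7, Function('W')(4, -3)), Pow(Add(45, 26), -1))), 2) = Pow(Add(-4, Mul(Add(-7, Rational(-10, 3)), Pow(Add(45, 26), -1))), 2) = Pow(Add(-4, Mul(Rational(-31, 3), Pow(71, -1))), 2) = Pow(Add(-4, Mul(Rational(-31, 3), Rational(1, 71))), 2) = Pow(Add(-4, Rational(-31, 213)), 2) = Pow(Rational(-883, 213), 2) = Rational(779689, 45369)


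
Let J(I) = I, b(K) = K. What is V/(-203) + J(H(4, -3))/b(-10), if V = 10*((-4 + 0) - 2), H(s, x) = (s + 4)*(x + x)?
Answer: 5172/1015 ≈ 5.0956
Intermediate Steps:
H(s, x) = 2*x*(4 + s) (H(s, x) = (4 + s)*(2*x) = 2*x*(4 + s))
V = -60 (V = 10*(-4 - 2) = 10*(-6) = -60)
V/(-203) + J(H(4, -3))/b(-10) = -60/(-203) + (2*(-3)*(4 + 4))/(-10) = -60*(-1/203) + (2*(-3)*8)*(-1/10) = 60/203 - 48*(-1/10) = 60/203 + 24/5 = 5172/1015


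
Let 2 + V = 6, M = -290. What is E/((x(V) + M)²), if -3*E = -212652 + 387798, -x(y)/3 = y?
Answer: -29191/45602 ≈ -0.64013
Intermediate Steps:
V = 4 (V = -2 + 6 = 4)
x(y) = -3*y
E = -58382 (E = -(-212652 + 387798)/3 = -⅓*175146 = -58382)
E/((x(V) + M)²) = -58382/(-3*4 - 290)² = -58382/(-12 - 290)² = -58382/((-302)²) = -58382/91204 = -58382*1/91204 = -29191/45602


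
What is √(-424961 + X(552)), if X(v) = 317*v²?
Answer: √96166207 ≈ 9806.4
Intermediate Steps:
√(-424961 + X(552)) = √(-424961 + 317*552²) = √(-424961 + 317*304704) = √(-424961 + 96591168) = √96166207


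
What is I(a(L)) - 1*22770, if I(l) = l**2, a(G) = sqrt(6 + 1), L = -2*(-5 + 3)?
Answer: -22763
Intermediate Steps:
L = 4 (L = -2*(-2) = 4)
a(G) = sqrt(7)
I(a(L)) - 1*22770 = (sqrt(7))**2 - 1*22770 = 7 - 22770 = -22763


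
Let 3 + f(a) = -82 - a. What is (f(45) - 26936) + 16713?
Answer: -10353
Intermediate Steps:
f(a) = -85 - a (f(a) = -3 + (-82 - a) = -85 - a)
(f(45) - 26936) + 16713 = ((-85 - 1*45) - 26936) + 16713 = ((-85 - 45) - 26936) + 16713 = (-130 - 26936) + 16713 = -27066 + 16713 = -10353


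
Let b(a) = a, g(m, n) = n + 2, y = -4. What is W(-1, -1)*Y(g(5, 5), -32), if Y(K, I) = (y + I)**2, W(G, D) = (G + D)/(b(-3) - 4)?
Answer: 2592/7 ≈ 370.29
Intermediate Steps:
g(m, n) = 2 + n
W(G, D) = -D/7 - G/7 (W(G, D) = (G + D)/(-3 - 4) = (D + G)/(-7) = (D + G)*(-1/7) = -D/7 - G/7)
Y(K, I) = (-4 + I)**2
W(-1, -1)*Y(g(5, 5), -32) = (-1/7*(-1) - 1/7*(-1))*(-4 - 32)**2 = (1/7 + 1/7)*(-36)**2 = (2/7)*1296 = 2592/7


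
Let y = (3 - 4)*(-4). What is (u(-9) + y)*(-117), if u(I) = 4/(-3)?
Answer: -312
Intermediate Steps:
u(I) = -4/3 (u(I) = 4*(-⅓) = -4/3)
y = 4 (y = -1*(-4) = 4)
(u(-9) + y)*(-117) = (-4/3 + 4)*(-117) = (8/3)*(-117) = -312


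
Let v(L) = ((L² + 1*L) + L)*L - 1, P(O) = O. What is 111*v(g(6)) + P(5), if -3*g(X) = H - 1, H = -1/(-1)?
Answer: -106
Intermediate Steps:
H = 1 (H = -1*(-1) = 1)
g(X) = 0 (g(X) = -(1 - 1)/3 = -⅓*0 = 0)
v(L) = -1 + L*(L² + 2*L) (v(L) = ((L² + L) + L)*L - 1 = ((L + L²) + L)*L - 1 = (L² + 2*L)*L - 1 = L*(L² + 2*L) - 1 = -1 + L*(L² + 2*L))
111*v(g(6)) + P(5) = 111*(-1 + 0³ + 2*0²) + 5 = 111*(-1 + 0 + 2*0) + 5 = 111*(-1 + 0 + 0) + 5 = 111*(-1) + 5 = -111 + 5 = -106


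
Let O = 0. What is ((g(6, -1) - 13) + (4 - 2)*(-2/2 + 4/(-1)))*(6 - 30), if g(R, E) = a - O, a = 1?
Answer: 528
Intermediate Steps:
g(R, E) = 1 (g(R, E) = 1 - 1*0 = 1 + 0 = 1)
((g(6, -1) - 13) + (4 - 2)*(-2/2 + 4/(-1)))*(6 - 30) = ((1 - 13) + (4 - 2)*(-2/2 + 4/(-1)))*(6 - 30) = (-12 + 2*(-2*½ + 4*(-1)))*(-24) = (-12 + 2*(-1 - 4))*(-24) = (-12 + 2*(-5))*(-24) = (-12 - 10)*(-24) = -22*(-24) = 528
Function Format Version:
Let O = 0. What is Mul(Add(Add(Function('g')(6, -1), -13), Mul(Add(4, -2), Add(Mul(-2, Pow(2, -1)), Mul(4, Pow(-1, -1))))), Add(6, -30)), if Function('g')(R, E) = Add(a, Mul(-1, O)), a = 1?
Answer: 528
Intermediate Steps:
Function('g')(R, E) = 1 (Function('g')(R, E) = Add(1, Mul(-1, 0)) = Add(1, 0) = 1)
Mul(Add(Add(Function('g')(6, -1), -13), Mul(Add(4, -2), Add(Mul(-2, Pow(2, -1)), Mul(4, Pow(-1, -1))))), Add(6, -30)) = Mul(Add(Add(1, -13), Mul(Add(4, -2), Add(Mul(-2, Pow(2, -1)), Mul(4, Pow(-1, -1))))), Add(6, -30)) = Mul(Add(-12, Mul(2, Add(Mul(-2, Rational(1, 2)), Mul(4, -1)))), -24) = Mul(Add(-12, Mul(2, Add(-1, -4))), -24) = Mul(Add(-12, Mul(2, -5)), -24) = Mul(Add(-12, -10), -24) = Mul(-22, -24) = 528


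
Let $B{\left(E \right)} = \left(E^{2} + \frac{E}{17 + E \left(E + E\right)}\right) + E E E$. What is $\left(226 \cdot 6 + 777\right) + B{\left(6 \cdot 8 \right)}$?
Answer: $\frac{532009173}{4625} \approx 1.1503 \cdot 10^{5}$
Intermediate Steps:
$B{\left(E \right)} = E^{2} + E^{3} + \frac{E}{17 + 2 E^{2}}$ ($B{\left(E \right)} = \left(E^{2} + \frac{E}{17 + E 2 E}\right) + E^{2} E = \left(E^{2} + \frac{E}{17 + 2 E^{2}}\right) + E^{3} = E^{2} + E^{3} + \frac{E}{17 + 2 E^{2}}$)
$\left(226 \cdot 6 + 777\right) + B{\left(6 \cdot 8 \right)} = \left(226 \cdot 6 + 777\right) + \frac{6 \cdot 8 \left(1 + 2 \left(6 \cdot 8\right)^{3} + 2 \left(6 \cdot 8\right)^{4} + 17 \cdot 6 \cdot 8 + 17 \left(6 \cdot 8\right)^{2}\right)}{17 + 2 \left(6 \cdot 8\right)^{2}} = \left(1356 + 777\right) + \frac{48 \left(1 + 2 \cdot 48^{3} + 2 \cdot 48^{4} + 17 \cdot 48 + 17 \cdot 48^{2}\right)}{17 + 2 \cdot 48^{2}} = 2133 + \frac{48 \left(1 + 2 \cdot 110592 + 2 \cdot 5308416 + 816 + 17 \cdot 2304\right)}{17 + 2 \cdot 2304} = 2133 + \frac{48 \left(1 + 221184 + 10616832 + 816 + 39168\right)}{17 + 4608} = 2133 + 48 \cdot \frac{1}{4625} \cdot 10878001 = 2133 + \frac{522144048}{4625} = \frac{532009173}{4625}$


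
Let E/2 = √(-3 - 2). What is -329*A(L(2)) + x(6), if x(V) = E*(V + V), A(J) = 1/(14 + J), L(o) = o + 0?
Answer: -329/16 + 24*I*√5 ≈ -20.563 + 53.666*I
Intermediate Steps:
E = 2*I*√5 (E = 2*√(-3 - 2) = 2*√(-5) = 2*(I*√5) = 2*I*√5 ≈ 4.4721*I)
L(o) = o
x(V) = 4*I*V*√5 (x(V) = (2*I*√5)*(V + V) = (2*I*√5)*(2*V) = 4*I*V*√5)
-329*A(L(2)) + x(6) = -329/(14 + 2) + 4*I*6*√5 = -329/16 + 24*I*√5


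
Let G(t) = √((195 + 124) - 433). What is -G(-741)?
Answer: -I*√114 ≈ -10.677*I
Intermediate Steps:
G(t) = I*√114 (G(t) = √(319 - 433) = √(-114) = I*√114)
-G(-741) = -I*√114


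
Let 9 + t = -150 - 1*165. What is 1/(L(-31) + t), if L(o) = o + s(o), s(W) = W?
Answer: -1/386 ≈ -0.0025907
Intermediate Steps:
t = -324 (t = -9 + (-150 - 1*165) = -9 + (-150 - 165) = -9 - 315 = -324)
L(o) = 2*o (L(o) = o + o = 2*o)
1/(L(-31) + t) = 1/(2*(-31) - 324) = 1/(-62 - 324) = 1/(-386) = -1/386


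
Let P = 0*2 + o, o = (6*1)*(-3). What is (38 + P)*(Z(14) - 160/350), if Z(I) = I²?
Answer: 27376/7 ≈ 3910.9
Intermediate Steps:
o = -18 (o = 6*(-3) = -18)
P = -18 (P = 0*2 - 18 = 0 - 18 = -18)
(38 + P)*(Z(14) - 160/350) = (38 - 18)*(14² - 160/350) = 20*(196 - 160*1/350) = 20*(196 - 16/35) = 20*(6844/35) = 27376/7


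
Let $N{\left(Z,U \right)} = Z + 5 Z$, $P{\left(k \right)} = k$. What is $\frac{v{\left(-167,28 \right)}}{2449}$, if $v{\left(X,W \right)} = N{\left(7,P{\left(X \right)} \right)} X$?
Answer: $- \frac{7014}{2449} \approx -2.864$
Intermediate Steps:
$N{\left(Z,U \right)} = 6 Z$
$v{\left(X,W \right)} = 42 X$ ($v{\left(X,W \right)} = 6 \cdot 7 X = 42 X$)
$\frac{v{\left(-167,28 \right)}}{2449} = \frac{42 \left(-167\right)}{2449} = \left(-7014\right) \frac{1}{2449} = - \frac{7014}{2449}$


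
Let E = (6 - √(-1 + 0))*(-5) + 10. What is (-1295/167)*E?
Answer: 25900/167 - 6475*I/167 ≈ 155.09 - 38.772*I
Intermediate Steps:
E = -20 + 5*I (E = (6 - √(-1))*(-5) + 10 = (6 - I)*(-5) + 10 = (-30 + 5*I) + 10 = -20 + 5*I ≈ -20.0 + 5.0*I)
(-1295/167)*E = (-1295/167)*(-20 + 5*I) = (-1295*1/167)*(-20 + 5*I) = -1295*(-20 + 5*I)/167 = 25900/167 - 6475*I/167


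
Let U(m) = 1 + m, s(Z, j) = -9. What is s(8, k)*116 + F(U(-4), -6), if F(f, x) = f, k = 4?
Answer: -1047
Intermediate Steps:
s(8, k)*116 + F(U(-4), -6) = -9*116 + (1 - 4) = -1044 - 3 = -1047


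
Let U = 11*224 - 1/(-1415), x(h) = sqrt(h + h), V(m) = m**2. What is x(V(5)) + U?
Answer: 3486561/1415 + 5*sqrt(2) ≈ 2471.1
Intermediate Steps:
x(h) = sqrt(2)*sqrt(h) (x(h) = sqrt(2*h) = sqrt(2)*sqrt(h))
U = 3486561/1415 (U = 2464 - 1*(-1/1415) = 2464 + 1/1415 = 3486561/1415 ≈ 2464.0)
x(V(5)) + U = sqrt(2)*sqrt(5**2) + 3486561/1415 = sqrt(2)*sqrt(25) + 3486561/1415 = sqrt(2)*5 + 3486561/1415 = 5*sqrt(2) + 3486561/1415 = 3486561/1415 + 5*sqrt(2)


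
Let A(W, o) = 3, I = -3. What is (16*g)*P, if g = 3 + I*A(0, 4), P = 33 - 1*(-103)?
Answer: -13056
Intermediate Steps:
P = 136 (P = 33 + 103 = 136)
g = -6 (g = 3 - 3*3 = 3 - 9 = -6)
(16*g)*P = (16*(-6))*136 = -96*136 = -13056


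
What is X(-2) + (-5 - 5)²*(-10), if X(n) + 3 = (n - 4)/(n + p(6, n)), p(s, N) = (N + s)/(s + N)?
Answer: -997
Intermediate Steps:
p(s, N) = 1 (p(s, N) = (N + s)/(N + s) = 1)
X(n) = -3 + (-4 + n)/(1 + n) (X(n) = -3 + (n - 4)/(n + 1) = -3 + (-4 + n)/(1 + n))
X(-2) + (-5 - 5)²*(-10) = (-7 - 2*(-2))/(1 - 2) + (-5 - 5)²*(-10) = (-7 + 4)/(-1) + (-10)²*(-10) = -1*(-3) + 100*(-10) = 3 - 1000 = -997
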